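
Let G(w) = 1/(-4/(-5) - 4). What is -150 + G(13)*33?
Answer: -2565/16 ≈ -160.31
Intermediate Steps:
G(w) = -5/16 (G(w) = 1/(-4*(-⅕) - 4) = 1/(⅘ - 4) = 1/(-16/5) = -5/16)
-150 + G(13)*33 = -150 - 5/16*33 = -150 - 165/16 = -2565/16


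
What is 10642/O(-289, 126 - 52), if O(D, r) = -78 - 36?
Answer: -5321/57 ≈ -93.351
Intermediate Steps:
O(D, r) = -114
10642/O(-289, 126 - 52) = 10642/(-114) = 10642*(-1/114) = -5321/57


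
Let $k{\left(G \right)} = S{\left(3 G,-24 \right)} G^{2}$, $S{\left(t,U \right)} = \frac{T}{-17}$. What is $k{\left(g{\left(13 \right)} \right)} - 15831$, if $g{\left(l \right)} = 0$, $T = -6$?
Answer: $-15831$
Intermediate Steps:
$S{\left(t,U \right)} = \frac{6}{17}$ ($S{\left(t,U \right)} = - \frac{6}{-17} = \left(-6\right) \left(- \frac{1}{17}\right) = \frac{6}{17}$)
$k{\left(G \right)} = \frac{6 G^{2}}{17}$
$k{\left(g{\left(13 \right)} \right)} - 15831 = \frac{6 \cdot 0^{2}}{17} - 15831 = \frac{6}{17} \cdot 0 - 15831 = 0 - 15831 = -15831$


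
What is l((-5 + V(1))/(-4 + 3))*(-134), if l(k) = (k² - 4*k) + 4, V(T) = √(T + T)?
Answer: -1474 + 804*√2 ≈ -336.97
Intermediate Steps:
V(T) = √2*√T (V(T) = √(2*T) = √2*√T)
l(k) = 4 + k² - 4*k
l((-5 + V(1))/(-4 + 3))*(-134) = (4 + ((-5 + √2*√1)/(-4 + 3))² - 4*(-5 + √2*√1)/(-4 + 3))*(-134) = (4 + ((-5 + √2*1)/(-1))² - 4*(-5 + √2*1)/(-1))*(-134) = (4 + ((-5 + √2)*(-1))² - 4*(-5 + √2)*(-1))*(-134) = (4 + (5 - √2)² - 4*(5 - √2))*(-134) = (4 + (5 - √2)² + (-20 + 4*√2))*(-134) = (-16 + (5 - √2)² + 4*√2)*(-134) = 2144 - 536*√2 - 134*(5 - √2)²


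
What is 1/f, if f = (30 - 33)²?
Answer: ⅑ ≈ 0.11111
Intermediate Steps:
f = 9 (f = (-3)² = 9)
1/f = 1/9 = ⅑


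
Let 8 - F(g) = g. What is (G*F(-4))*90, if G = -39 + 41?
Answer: 2160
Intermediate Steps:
G = 2
F(g) = 8 - g
(G*F(-4))*90 = (2*(8 - 1*(-4)))*90 = (2*(8 + 4))*90 = (2*12)*90 = 24*90 = 2160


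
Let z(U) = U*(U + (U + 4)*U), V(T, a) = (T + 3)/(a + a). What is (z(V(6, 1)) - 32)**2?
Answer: 1646089/64 ≈ 25720.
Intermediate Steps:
V(T, a) = (3 + T)/(2*a) (V(T, a) = (3 + T)/((2*a)) = (3 + T)*(1/(2*a)) = (3 + T)/(2*a))
z(U) = U*(U + U*(4 + U)) (z(U) = U*(U + (4 + U)*U) = U*(U + U*(4 + U)))
(z(V(6, 1)) - 32)**2 = (((1/2)*(3 + 6)/1)**2*(5 + (1/2)*(3 + 6)/1) - 32)**2 = (((1/2)*1*9)**2*(5 + (1/2)*1*9) - 32)**2 = ((9/2)**2*(5 + 9/2) - 32)**2 = ((81/4)*(19/2) - 32)**2 = (1539/8 - 32)**2 = (1283/8)**2 = 1646089/64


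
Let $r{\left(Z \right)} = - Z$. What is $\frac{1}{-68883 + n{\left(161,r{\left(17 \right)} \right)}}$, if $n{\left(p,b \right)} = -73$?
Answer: $- \frac{1}{68956} \approx -1.4502 \cdot 10^{-5}$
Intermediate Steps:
$\frac{1}{-68883 + n{\left(161,r{\left(17 \right)} \right)}} = \frac{1}{-68883 - 73} = \frac{1}{-68956} = - \frac{1}{68956}$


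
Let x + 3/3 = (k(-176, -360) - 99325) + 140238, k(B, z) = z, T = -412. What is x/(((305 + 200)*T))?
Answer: -10138/52015 ≈ -0.19491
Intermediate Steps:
x = 40552 (x = -1 + ((-360 - 99325) + 140238) = -1 + (-99685 + 140238) = -1 + 40553 = 40552)
x/(((305 + 200)*T)) = 40552/(((305 + 200)*(-412))) = 40552/((505*(-412))) = 40552/(-208060) = 40552*(-1/208060) = -10138/52015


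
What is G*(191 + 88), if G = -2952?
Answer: -823608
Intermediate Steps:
G*(191 + 88) = -2952*(191 + 88) = -2952*279 = -823608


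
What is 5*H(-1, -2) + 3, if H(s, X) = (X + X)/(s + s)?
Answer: 13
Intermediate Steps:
H(s, X) = X/s (H(s, X) = (2*X)/((2*s)) = (2*X)*(1/(2*s)) = X/s)
5*H(-1, -2) + 3 = 5*(-2/(-1)) + 3 = 5*(-2*(-1)) + 3 = 5*2 + 3 = 10 + 3 = 13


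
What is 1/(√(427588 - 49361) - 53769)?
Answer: -53769/2890727134 - √378227/2890727134 ≈ -1.8813e-5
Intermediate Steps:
1/(√(427588 - 49361) - 53769) = 1/(√378227 - 53769) = 1/(-53769 + √378227)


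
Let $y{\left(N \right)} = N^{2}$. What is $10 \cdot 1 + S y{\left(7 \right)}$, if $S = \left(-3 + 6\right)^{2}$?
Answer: $451$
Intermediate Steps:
$S = 9$ ($S = 3^{2} = 9$)
$10 \cdot 1 + S y{\left(7 \right)} = 10 \cdot 1 + 9 \cdot 7^{2} = 10 + 9 \cdot 49 = 10 + 441 = 451$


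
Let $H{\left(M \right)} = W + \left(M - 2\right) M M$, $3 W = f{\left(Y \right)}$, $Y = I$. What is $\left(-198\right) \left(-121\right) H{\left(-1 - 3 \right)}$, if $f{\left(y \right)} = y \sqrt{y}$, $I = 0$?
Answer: $-2299968$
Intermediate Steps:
$Y = 0$
$f{\left(y \right)} = y^{\frac{3}{2}}$
$W = 0$ ($W = \frac{0^{\frac{3}{2}}}{3} = \frac{1}{3} \cdot 0 = 0$)
$H{\left(M \right)} = M^{2} \left(-2 + M\right)$ ($H{\left(M \right)} = 0 + \left(M - 2\right) M M = 0 + \left(-2 + M\right) M^{2} = 0 + M^{2} \left(-2 + M\right) = M^{2} \left(-2 + M\right)$)
$\left(-198\right) \left(-121\right) H{\left(-1 - 3 \right)} = \left(-198\right) \left(-121\right) \left(-1 - 3\right)^{2} \left(-2 - 4\right) = 23958 \left(-1 - 3\right)^{2} \left(-2 - 4\right) = 23958 \left(-4\right)^{2} \left(-2 - 4\right) = 23958 \cdot 16 \left(-6\right) = 23958 \left(-96\right) = -2299968$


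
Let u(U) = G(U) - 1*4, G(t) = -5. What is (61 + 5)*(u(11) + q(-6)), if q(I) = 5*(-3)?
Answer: -1584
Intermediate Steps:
u(U) = -9 (u(U) = -5 - 1*4 = -5 - 4 = -9)
q(I) = -15
(61 + 5)*(u(11) + q(-6)) = (61 + 5)*(-9 - 15) = 66*(-24) = -1584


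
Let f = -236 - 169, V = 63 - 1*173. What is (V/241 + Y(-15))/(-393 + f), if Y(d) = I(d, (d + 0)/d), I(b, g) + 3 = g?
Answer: 296/96159 ≈ 0.0030782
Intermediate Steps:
V = -110 (V = 63 - 173 = -110)
I(b, g) = -3 + g
Y(d) = -2 (Y(d) = -3 + (d + 0)/d = -3 + d/d = -3 + 1 = -2)
f = -405
(V/241 + Y(-15))/(-393 + f) = (-110/241 - 2)/(-393 - 405) = (-110*1/241 - 2)/(-798) = (-110/241 - 2)*(-1/798) = -592/241*(-1/798) = 296/96159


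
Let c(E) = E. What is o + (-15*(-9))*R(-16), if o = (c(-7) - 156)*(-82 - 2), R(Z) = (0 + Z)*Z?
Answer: 48252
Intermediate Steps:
R(Z) = Z² (R(Z) = Z*Z = Z²)
o = 13692 (o = (-7 - 156)*(-82 - 2) = -163*(-84) = 13692)
o + (-15*(-9))*R(-16) = 13692 - 15*(-9)*(-16)² = 13692 + 135*256 = 13692 + 34560 = 48252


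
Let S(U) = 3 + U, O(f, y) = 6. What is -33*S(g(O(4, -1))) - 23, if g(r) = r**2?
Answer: -1310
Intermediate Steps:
-33*S(g(O(4, -1))) - 23 = -33*(3 + 6**2) - 23 = -33*(3 + 36) - 23 = -33*39 - 23 = -1287 - 23 = -1310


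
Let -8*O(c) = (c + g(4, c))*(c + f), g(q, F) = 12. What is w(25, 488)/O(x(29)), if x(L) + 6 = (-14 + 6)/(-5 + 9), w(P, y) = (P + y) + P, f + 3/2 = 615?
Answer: -2152/1211 ≈ -1.7770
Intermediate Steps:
f = 1227/2 (f = -3/2 + 615 = 1227/2 ≈ 613.50)
w(P, y) = y + 2*P
x(L) = -8 (x(L) = -6 + (-14 + 6)/(-5 + 9) = -6 - 8/4 = -6 - 8*¼ = -6 - 2 = -8)
O(c) = -(12 + c)*(1227/2 + c)/8 (O(c) = -(c + 12)*(c + 1227/2)/8 = -(12 + c)*(1227/2 + c)/8)
w(25, 488)/O(x(29)) = (488 + 2*25)/(-3681/4 - 1251/16*(-8) - ⅛*(-8)²) = (488 + 50)/(-3681/4 + 1251/2 - ⅛*64) = 538/(-3681/4 + 1251/2 - 8) = 538/(-1211/4) = 538*(-4/1211) = -2152/1211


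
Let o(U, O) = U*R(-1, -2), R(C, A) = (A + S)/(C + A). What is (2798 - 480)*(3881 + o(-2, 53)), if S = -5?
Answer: 26956022/3 ≈ 8.9853e+6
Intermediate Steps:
R(C, A) = (-5 + A)/(A + C) (R(C, A) = (A - 5)/(C + A) = (-5 + A)/(A + C))
o(U, O) = 7*U/3 (o(U, O) = U*((-5 - 2)/(-2 - 1)) = U*(-7/(-3)) = U*(-⅓*(-7)) = U*(7/3) = 7*U/3)
(2798 - 480)*(3881 + o(-2, 53)) = (2798 - 480)*(3881 + (7/3)*(-2)) = 2318*(3881 - 14/3) = 2318*(11629/3) = 26956022/3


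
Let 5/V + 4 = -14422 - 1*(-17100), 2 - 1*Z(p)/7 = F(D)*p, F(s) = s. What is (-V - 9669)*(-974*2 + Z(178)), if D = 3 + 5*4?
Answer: 395476718656/1337 ≈ 2.9579e+8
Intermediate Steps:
D = 23 (D = 3 + 20 = 23)
Z(p) = 14 - 161*p
V = 5/2674 (V = 5/(-4 + (-14422 - 1*(-17100))) = 5/(-4 + (-14422 + 17100)) = 5/(-4 + 2678) = 5/2674 ≈ 0.0018699)
(-V - 9669)*(-974*2 + Z(178)) = (-1*5/2674 - 9669)*(-974*2 + (14 - 161*178)) = (-5/2674 - 9669)*(-1948 + (14 - 28658)) = -25854911*(-1948 - 28644)/2674 = -25854911/2674*(-30592) = 395476718656/1337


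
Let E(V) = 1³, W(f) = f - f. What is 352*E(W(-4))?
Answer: 352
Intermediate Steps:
W(f) = 0
E(V) = 1
352*E(W(-4)) = 352*1 = 352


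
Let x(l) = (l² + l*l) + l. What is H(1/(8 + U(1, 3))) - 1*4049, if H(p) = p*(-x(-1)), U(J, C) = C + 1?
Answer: -48589/12 ≈ -4049.1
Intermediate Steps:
U(J, C) = 1 + C
x(l) = l + 2*l² (x(l) = (l² + l²) + l = 2*l² + l = l + 2*l²)
H(p) = -p (H(p) = p*(-(-1)*(1 + 2*(-1))) = p*(-(-1)*(1 - 2)) = p*(-(-1)*(-1)) = p*(-1*1) = p*(-1) = -p)
H(1/(8 + U(1, 3))) - 1*4049 = -1/(8 + (1 + 3)) - 1*4049 = -1/(8 + 4) - 4049 = -1/12 - 4049 = -48589/12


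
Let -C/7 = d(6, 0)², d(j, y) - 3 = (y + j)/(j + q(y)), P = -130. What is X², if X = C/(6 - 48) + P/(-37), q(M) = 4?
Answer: 27541504/855625 ≈ 32.189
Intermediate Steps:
d(j, y) = 3 + (j + y)/(4 + j) (d(j, y) = 3 + (y + j)/(j + 4) = 3 + (j + y)/(4 + j))
C = -2268/25 (C = -7*(12 + 0 + 4*6)²/(4 + 6)² = -7*(12 + 0 + 24)²/100 = -7*((⅒)*36)² = -7*(18/5)² = -7*324/25 = -2268/25 ≈ -90.720)
X = 5248/925 (X = -2268/(25*(6 - 48)) - 130/(-37) = -2268/25/(-42) - 130*(-1/37) = -2268/25*(-1/42) + 130/37 = 54/25 + 130/37 = 5248/925 ≈ 5.6735)
X² = (5248/925)² = 27541504/855625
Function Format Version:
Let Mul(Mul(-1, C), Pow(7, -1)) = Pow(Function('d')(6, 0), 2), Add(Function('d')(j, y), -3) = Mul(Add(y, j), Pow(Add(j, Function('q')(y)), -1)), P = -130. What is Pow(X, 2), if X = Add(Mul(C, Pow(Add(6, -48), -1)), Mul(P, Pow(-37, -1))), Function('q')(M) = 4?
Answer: Rational(27541504, 855625) ≈ 32.189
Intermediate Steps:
Function('d')(j, y) = Add(3, Mul(Pow(Add(4, j), -1), Add(j, y))) (Function('d')(j, y) = Add(3, Mul(Add(y, j), Pow(Add(j, 4), -1))) = Add(3, Mul(Add(j, y), Pow(Add(4, j), -1))) = Add(3, Mul(Pow(Add(4, j), -1), Add(j, y))))
C = Rational(-2268, 25) (C = Mul(-7, Pow(Mul(Pow(Add(4, 6), -1), Add(12, 0, Mul(4, 6))), 2)) = Mul(-7, Pow(Mul(Pow(10, -1), Add(12, 0, 24)), 2)) = Mul(-7, Pow(Mul(Rational(1, 10), 36), 2)) = Mul(-7, Pow(Rational(18, 5), 2)) = Mul(-7, Rational(324, 25)) = Rational(-2268, 25) ≈ -90.720)
X = Rational(5248, 925) (X = Add(Mul(Rational(-2268, 25), Pow(Add(6, -48), -1)), Mul(-130, Pow(-37, -1))) = Add(Mul(Rational(-2268, 25), Pow(-42, -1)), Mul(-130, Rational(-1, 37))) = Add(Mul(Rational(-2268, 25), Rational(-1, 42)), Rational(130, 37)) = Add(Rational(54, 25), Rational(130, 37)) = Rational(5248, 925) ≈ 5.6735)
Pow(X, 2) = Pow(Rational(5248, 925), 2) = Rational(27541504, 855625)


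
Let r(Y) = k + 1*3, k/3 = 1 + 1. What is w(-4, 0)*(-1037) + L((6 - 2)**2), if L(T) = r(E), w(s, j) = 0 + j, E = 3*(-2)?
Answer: 9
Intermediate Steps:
k = 6 (k = 3*(1 + 1) = 3*2 = 6)
E = -6
w(s, j) = j
r(Y) = 9 (r(Y) = 6 + 1*3 = 6 + 3 = 9)
L(T) = 9
w(-4, 0)*(-1037) + L((6 - 2)**2) = 0*(-1037) + 9 = 0 + 9 = 9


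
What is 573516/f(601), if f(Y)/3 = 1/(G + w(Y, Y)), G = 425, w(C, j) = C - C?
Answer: 81248100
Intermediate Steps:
w(C, j) = 0
f(Y) = 3/425 (f(Y) = 3/(425 + 0) = 3/425)
573516/f(601) = 573516/(3/425) = 573516*(425/3) = 81248100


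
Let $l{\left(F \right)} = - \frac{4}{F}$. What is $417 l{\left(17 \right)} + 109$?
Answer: $\frac{185}{17} \approx 10.882$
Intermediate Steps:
$417 l{\left(17 \right)} + 109 = 417 \left(- \frac{4}{17}\right) + 109 = - \frac{1668}{17} + 109 = \frac{185}{17}$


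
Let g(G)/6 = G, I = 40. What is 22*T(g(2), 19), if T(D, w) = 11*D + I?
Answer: 3784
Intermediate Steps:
g(G) = 6*G
T(D, w) = 40 + 11*D (T(D, w) = 11*D + 40 = 40 + 11*D)
22*T(g(2), 19) = 22*(40 + 11*(6*2)) = 22*(40 + 11*12) = 22*(40 + 132) = 22*172 = 3784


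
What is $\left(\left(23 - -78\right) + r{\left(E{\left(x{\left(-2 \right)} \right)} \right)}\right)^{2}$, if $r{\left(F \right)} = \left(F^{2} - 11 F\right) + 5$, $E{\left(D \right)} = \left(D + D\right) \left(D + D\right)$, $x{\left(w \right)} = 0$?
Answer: $11236$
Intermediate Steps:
$E{\left(D \right)} = 4 D^{2}$ ($E{\left(D \right)} = 2 D 2 D = 4 D^{2}$)
$r{\left(F \right)} = 5 + F^{2} - 11 F$
$\left(\left(23 - -78\right) + r{\left(E{\left(x{\left(-2 \right)} \right)} \right)}\right)^{2} = \left(\left(23 - -78\right) + \left(5 + \left(4 \cdot 0^{2}\right)^{2} - 11 \cdot 4 \cdot 0^{2}\right)\right)^{2} = \left(\left(23 + 78\right) + \left(5 + \left(4 \cdot 0\right)^{2} - 11 \cdot 4 \cdot 0\right)\right)^{2} = \left(101 + \left(5 + 0^{2} - 0\right)\right)^{2} = \left(101 + \left(5 + 0 + 0\right)\right)^{2} = \left(101 + 5\right)^{2} = 106^{2} = 11236$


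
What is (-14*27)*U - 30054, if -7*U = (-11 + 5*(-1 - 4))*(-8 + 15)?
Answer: -43662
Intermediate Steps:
U = 36 (U = -(-11 + 5*(-1 - 4))*(-8 + 15)/7 = -(-11 + 5*(-5))*7/7 = -(-11 - 25)*7/7 = -(-36)*7/7 = -⅐*(-252) = 36)
(-14*27)*U - 30054 = -14*27*36 - 30054 = -378*36 - 30054 = -13608 - 30054 = -43662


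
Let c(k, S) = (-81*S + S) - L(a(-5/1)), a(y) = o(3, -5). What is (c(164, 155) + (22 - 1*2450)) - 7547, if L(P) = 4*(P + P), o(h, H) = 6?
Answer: -22423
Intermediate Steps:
a(y) = 6
L(P) = 8*P (L(P) = 4*(2*P) = 8*P)
c(k, S) = -48 - 80*S (c(k, S) = (-81*S + S) - 8*6 = -80*S - 1*48 = -80*S - 48 = -48 - 80*S)
(c(164, 155) + (22 - 1*2450)) - 7547 = ((-48 - 80*155) + (22 - 1*2450)) - 7547 = ((-48 - 12400) + (22 - 2450)) - 7547 = (-12448 - 2428) - 7547 = -14876 - 7547 = -22423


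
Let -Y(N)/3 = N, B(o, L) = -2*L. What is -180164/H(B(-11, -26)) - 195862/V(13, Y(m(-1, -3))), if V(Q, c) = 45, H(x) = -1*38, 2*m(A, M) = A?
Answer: 332312/855 ≈ 388.67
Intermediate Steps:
m(A, M) = A/2
Y(N) = -3*N
H(x) = -38
-180164/H(B(-11, -26)) - 195862/V(13, Y(m(-1, -3))) = -180164/(-38) - 195862/45 = -180164*(-1/38) - 195862*1/45 = 90082/19 - 195862/45 = 332312/855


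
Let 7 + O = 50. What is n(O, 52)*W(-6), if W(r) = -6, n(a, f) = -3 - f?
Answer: 330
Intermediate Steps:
O = 43 (O = -7 + 50 = 43)
n(O, 52)*W(-6) = (-3 - 1*52)*(-6) = (-3 - 52)*(-6) = -55*(-6) = 330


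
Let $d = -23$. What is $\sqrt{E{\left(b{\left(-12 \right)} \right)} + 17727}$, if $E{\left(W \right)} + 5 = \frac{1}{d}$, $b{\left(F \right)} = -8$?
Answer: $\frac{\sqrt{9374915}}{23} \approx 133.12$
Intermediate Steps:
$E{\left(W \right)} = - \frac{116}{23}$ ($E{\left(W \right)} = -5 + \frac{1}{-23} = -5 - \frac{1}{23} = - \frac{116}{23}$)
$\sqrt{E{\left(b{\left(-12 \right)} \right)} + 17727} = \sqrt{- \frac{116}{23} + 17727} = \sqrt{\frac{407605}{23}} = \frac{\sqrt{9374915}}{23}$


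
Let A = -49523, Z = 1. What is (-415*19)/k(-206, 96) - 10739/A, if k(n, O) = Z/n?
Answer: 80440714869/49523 ≈ 1.6243e+6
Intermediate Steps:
k(n, O) = 1/n
(-415*19)/k(-206, 96) - 10739/A = (-415*19)/(1/(-206)) - 10739/(-49523) = -7885/(-1/206) - 10739*(-1/49523) = -7885*(-206) + 10739/49523 = 1624310 + 10739/49523 = 80440714869/49523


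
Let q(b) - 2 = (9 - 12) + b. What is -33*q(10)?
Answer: -297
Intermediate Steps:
q(b) = -1 + b (q(b) = 2 + ((9 - 12) + b) = 2 + (-3 + b) = -1 + b)
-33*q(10) = -33*(-1 + 10) = -33*9 = -297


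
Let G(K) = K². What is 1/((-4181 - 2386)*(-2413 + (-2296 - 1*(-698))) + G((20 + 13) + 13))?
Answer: 1/26342353 ≈ 3.7962e-8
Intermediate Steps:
1/((-4181 - 2386)*(-2413 + (-2296 - 1*(-698))) + G((20 + 13) + 13)) = 1/((-4181 - 2386)*(-2413 + (-2296 - 1*(-698))) + ((20 + 13) + 13)²) = 1/(-6567*(-2413 + (-2296 + 698)) + (33 + 13)²) = 1/(-6567*(-2413 - 1598) + 46²) = 1/(-6567*(-4011) + 2116) = 1/(26340237 + 2116) = 1/26342353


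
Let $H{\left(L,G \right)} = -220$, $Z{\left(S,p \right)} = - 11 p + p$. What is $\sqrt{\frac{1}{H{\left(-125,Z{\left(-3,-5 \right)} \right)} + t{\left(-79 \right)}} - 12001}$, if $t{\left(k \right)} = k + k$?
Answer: $\frac{i \sqrt{190527918}}{126} \approx 109.55 i$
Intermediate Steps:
$t{\left(k \right)} = 2 k$
$Z{\left(S,p \right)} = - 10 p$
$\sqrt{\frac{1}{H{\left(-125,Z{\left(-3,-5 \right)} \right)} + t{\left(-79 \right)}} - 12001} = \sqrt{\frac{1}{-220 + 2 \left(-79\right)} - 12001} = \sqrt{\frac{1}{-220 - 158} - 12001} = \sqrt{\frac{1}{-378} - 12001} = \sqrt{- \frac{1}{378} - 12001} = \sqrt{- \frac{4536379}{378}} = \frac{i \sqrt{190527918}}{126}$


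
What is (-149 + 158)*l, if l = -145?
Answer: -1305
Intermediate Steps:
(-149 + 158)*l = (-149 + 158)*(-145) = 9*(-145) = -1305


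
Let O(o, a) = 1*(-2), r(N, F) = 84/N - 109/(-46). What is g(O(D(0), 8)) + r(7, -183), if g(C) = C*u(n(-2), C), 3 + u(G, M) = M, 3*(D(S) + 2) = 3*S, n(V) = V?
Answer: 1121/46 ≈ 24.370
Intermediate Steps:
D(S) = -2 + S (D(S) = -2 + (3*S)/3 = -2 + S)
r(N, F) = 109/46 + 84/N (r(N, F) = 84/N - 109*(-1/46) = 84/N + 109/46 = 109/46 + 84/N)
O(o, a) = -2
u(G, M) = -3 + M
g(C) = C*(-3 + C)
g(O(D(0), 8)) + r(7, -183) = -2*(-3 - 2) + (109/46 + 84/7) = -2*(-5) + (109/46 + 84*(⅐)) = 10 + (109/46 + 12) = 10 + 661/46 = 1121/46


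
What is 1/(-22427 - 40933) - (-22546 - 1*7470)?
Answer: 1901813759/63360 ≈ 30016.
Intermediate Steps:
1/(-22427 - 40933) - (-22546 - 1*7470) = 1/(-63360) - (-22546 - 7470) = -1/63360 - 1*(-30016) = -1/63360 + 30016 = 1901813759/63360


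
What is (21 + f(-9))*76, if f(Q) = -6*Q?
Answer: 5700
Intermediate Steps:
(21 + f(-9))*76 = (21 - 6*(-9))*76 = (21 + 54)*76 = 75*76 = 5700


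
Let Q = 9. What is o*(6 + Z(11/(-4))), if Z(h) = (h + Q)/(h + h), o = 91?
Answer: 9737/22 ≈ 442.59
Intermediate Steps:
Z(h) = (9 + h)/(2*h) (Z(h) = (h + 9)/(h + h) = (9 + h)/((2*h)) = (9 + h)*(1/(2*h)) = (9 + h)/(2*h))
o*(6 + Z(11/(-4))) = 91*(6 + (9 + 11/(-4))/(2*((11/(-4))))) = 91*(6 + (9 + 11*(-1/4))/(2*((11*(-1/4))))) = 91*(6 + (9 - 11/4)/(2*(-11/4))) = 91*(6 + (1/2)*(-4/11)*(25/4)) = 91*(6 - 25/22) = 91*(107/22) = 9737/22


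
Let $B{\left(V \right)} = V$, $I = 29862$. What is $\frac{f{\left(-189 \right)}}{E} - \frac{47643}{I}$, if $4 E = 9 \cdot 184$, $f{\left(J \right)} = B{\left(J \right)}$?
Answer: $- \frac{234890}{114471} \approx -2.052$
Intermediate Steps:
$f{\left(J \right)} = J$
$E = 414$ ($E = \frac{9 \cdot 184}{4} = \frac{1}{4} \cdot 1656 = 414$)
$\frac{f{\left(-189 \right)}}{E} - \frac{47643}{I} = - \frac{189}{414} - \frac{47643}{29862} = \left(-189\right) \frac{1}{414} - \frac{15881}{9954} = - \frac{21}{46} - \frac{15881}{9954} = - \frac{234890}{114471}$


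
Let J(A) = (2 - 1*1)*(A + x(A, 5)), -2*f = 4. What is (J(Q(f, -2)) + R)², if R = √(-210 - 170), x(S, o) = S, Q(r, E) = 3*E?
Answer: 4*(6 - I*√95)² ≈ -236.0 - 467.85*I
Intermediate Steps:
f = -2 (f = -½*4 = -2)
R = 2*I*√95 (R = √(-380) = 2*I*√95 ≈ 19.494*I)
J(A) = 2*A (J(A) = (2 - 1*1)*(A + A) = (2 - 1)*(2*A) = 1*(2*A) = 2*A)
(J(Q(f, -2)) + R)² = (2*(3*(-2)) + 2*I*√95)² = (2*(-6) + 2*I*√95)² = (-12 + 2*I*√95)²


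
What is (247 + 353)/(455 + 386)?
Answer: 600/841 ≈ 0.71344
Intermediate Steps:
(247 + 353)/(455 + 386) = 600/841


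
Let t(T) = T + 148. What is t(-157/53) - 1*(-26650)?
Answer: 1420137/53 ≈ 26795.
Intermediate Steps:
t(T) = 148 + T
t(-157/53) - 1*(-26650) = (148 - 157/53) - 1*(-26650) = (148 - 157*1/53) + 26650 = (148 - 157/53) + 26650 = 7687/53 + 26650 = 1420137/53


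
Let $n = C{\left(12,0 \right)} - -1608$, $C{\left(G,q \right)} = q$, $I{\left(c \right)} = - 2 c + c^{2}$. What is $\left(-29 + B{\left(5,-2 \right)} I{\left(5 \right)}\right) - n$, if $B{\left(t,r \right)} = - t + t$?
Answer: $-1637$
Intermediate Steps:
$I{\left(c \right)} = c^{2} - 2 c$
$B{\left(t,r \right)} = 0$
$n = 1608$ ($n = 0 - -1608 = 0 + 1608 = 1608$)
$\left(-29 + B{\left(5,-2 \right)} I{\left(5 \right)}\right) - n = \left(-29 + 0 \cdot 5 \left(-2 + 5\right)\right) - 1608 = \left(-29 + 0 \cdot 5 \cdot 3\right) - 1608 = \left(-29 + 0 \cdot 15\right) - 1608 = \left(-29 + 0\right) - 1608 = -29 - 1608 = -1637$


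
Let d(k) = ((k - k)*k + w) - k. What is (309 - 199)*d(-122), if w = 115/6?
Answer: 46585/3 ≈ 15528.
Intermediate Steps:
w = 115/6 (w = 115*(⅙) = 115/6 ≈ 19.167)
d(k) = 115/6 - k (d(k) = ((k - k)*k + 115/6) - k = (0*k + 115/6) - k = (0 + 115/6) - k = 115/6 - k)
(309 - 199)*d(-122) = (309 - 199)*(115/6 - 1*(-122)) = 110*(115/6 + 122) = 110*(847/6) = 46585/3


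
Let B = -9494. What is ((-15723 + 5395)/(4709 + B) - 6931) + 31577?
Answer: 117941438/4785 ≈ 24648.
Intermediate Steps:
((-15723 + 5395)/(4709 + B) - 6931) + 31577 = ((-15723 + 5395)/(4709 - 9494) - 6931) + 31577 = (-10328/(-4785) - 6931) + 31577 = (-10328*(-1/4785) - 6931) + 31577 = (10328/4785 - 6931) + 31577 = -33154507/4785 + 31577 = 117941438/4785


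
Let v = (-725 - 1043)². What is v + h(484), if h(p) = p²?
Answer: 3360080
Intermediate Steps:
v = 3125824 (v = (-1768)² = 3125824)
v + h(484) = 3125824 + 484² = 3125824 + 234256 = 3360080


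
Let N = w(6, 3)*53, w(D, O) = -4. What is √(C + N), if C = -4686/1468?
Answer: I*√115936034/734 ≈ 14.669*I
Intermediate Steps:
C = -2343/734 (C = -4686*1/1468 = -2343/734 ≈ -3.1921)
N = -212 (N = -4*53 = -212)
√(C + N) = √(-2343/734 - 212) = √(-157951/734) = I*√115936034/734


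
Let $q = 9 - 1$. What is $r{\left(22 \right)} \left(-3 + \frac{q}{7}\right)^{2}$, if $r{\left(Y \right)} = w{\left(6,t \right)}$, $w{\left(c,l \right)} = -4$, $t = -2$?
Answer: $- \frac{676}{49} \approx -13.796$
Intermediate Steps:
$r{\left(Y \right)} = -4$
$q = 8$ ($q = 9 - 1 = 8$)
$r{\left(22 \right)} \left(-3 + \frac{q}{7}\right)^{2} = - 4 \left(-3 + \frac{8}{7}\right)^{2} = - 4 \left(- \frac{13}{7}\right)^{2} = \left(-4\right) \frac{169}{49} = - \frac{676}{49}$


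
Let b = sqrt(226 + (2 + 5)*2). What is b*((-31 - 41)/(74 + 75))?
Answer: -288*sqrt(15)/149 ≈ -7.4860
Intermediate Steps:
b = 4*sqrt(15) (b = sqrt(226 + 7*2) = sqrt(226 + 14) = sqrt(240) = 4*sqrt(15) ≈ 15.492)
b*((-31 - 41)/(74 + 75)) = (4*sqrt(15))*((-31 - 41)/(74 + 75)) = (4*sqrt(15))*(-72/149) = -288*sqrt(15)/149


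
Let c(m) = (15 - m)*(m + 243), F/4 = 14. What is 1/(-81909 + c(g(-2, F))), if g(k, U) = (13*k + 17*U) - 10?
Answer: -1/1126168 ≈ -8.8797e-7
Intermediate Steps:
F = 56 (F = 4*14 = 56)
g(k, U) = -10 + 13*k + 17*U
c(m) = (15 - m)*(243 + m)
1/(-81909 + c(g(-2, F))) = 1/(-81909 + (3645 - (-10 + 13*(-2) + 17*56)² - 228*(-10 + 13*(-2) + 17*56))) = 1/(-81909 + (3645 - (-10 - 26 + 952)² - 228*(-10 - 26 + 952))) = 1/(-81909 + (3645 - 1*916² - 228*916)) = 1/(-81909 + (3645 - 1*839056 - 208848)) = 1/(-81909 + (3645 - 839056 - 208848)) = 1/(-81909 - 1044259) = 1/(-1126168) = -1/1126168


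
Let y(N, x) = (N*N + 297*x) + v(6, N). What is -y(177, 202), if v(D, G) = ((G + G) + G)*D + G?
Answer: -94686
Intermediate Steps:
v(D, G) = G + 3*D*G (v(D, G) = (2*G + G)*D + G = (3*G)*D + G = 3*D*G + G = G + 3*D*G)
y(N, x) = N**2 + 19*N + 297*x (y(N, x) = (N*N + 297*x) + N*(1 + 3*6) = (N**2 + 297*x) + N*(1 + 18) = (N**2 + 297*x) + N*19 = (N**2 + 297*x) + 19*N = N**2 + 19*N + 297*x)
-y(177, 202) = -(177**2 + 19*177 + 297*202) = -(31329 + 3363 + 59994) = -1*94686 = -94686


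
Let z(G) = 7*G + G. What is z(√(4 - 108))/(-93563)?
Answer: -16*I*√26/93563 ≈ -0.00087197*I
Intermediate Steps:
z(G) = 8*G
z(√(4 - 108))/(-93563) = (8*√(4 - 108))/(-93563) = (8*√(-104))*(-1/93563) = (8*(2*I*√26))*(-1/93563) = (16*I*√26)*(-1/93563) = -16*I*√26/93563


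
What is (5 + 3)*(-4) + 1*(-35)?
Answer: -67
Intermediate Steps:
(5 + 3)*(-4) + 1*(-35) = 8*(-4) - 35 = -32 - 35 = -67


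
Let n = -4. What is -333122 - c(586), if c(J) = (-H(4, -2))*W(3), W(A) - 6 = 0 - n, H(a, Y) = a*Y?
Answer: -333202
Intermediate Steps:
H(a, Y) = Y*a
W(A) = 10 (W(A) = 6 + (0 - 1*(-4)) = 6 + (0 + 4) = 6 + 4 = 10)
c(J) = 80 (c(J) = -(-2)*4*10 = -1*(-8)*10 = 8*10 = 80)
-333122 - c(586) = -333122 - 1*80 = -333122 - 80 = -333202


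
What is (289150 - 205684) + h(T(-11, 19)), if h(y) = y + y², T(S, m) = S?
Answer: 83576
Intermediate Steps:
(289150 - 205684) + h(T(-11, 19)) = (289150 - 205684) - 11*(1 - 11) = 83466 - 11*(-10) = 83466 + 110 = 83576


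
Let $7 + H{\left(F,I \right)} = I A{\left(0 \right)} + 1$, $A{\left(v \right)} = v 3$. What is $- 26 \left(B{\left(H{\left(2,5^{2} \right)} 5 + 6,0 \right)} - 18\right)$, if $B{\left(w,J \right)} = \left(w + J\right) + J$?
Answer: $1092$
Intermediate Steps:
$A{\left(v \right)} = 3 v$
$H{\left(F,I \right)} = -6$ ($H{\left(F,I \right)} = -7 + \left(I 3 \cdot 0 + 1\right) = -7 + \left(I 0 + 1\right) = -7 + \left(0 + 1\right) = -7 + 1 = -6$)
$B{\left(w,J \right)} = w + 2 J$ ($B{\left(w,J \right)} = \left(J + w\right) + J = w + 2 J$)
$- 26 \left(B{\left(H{\left(2,5^{2} \right)} 5 + 6,0 \right)} - 18\right) = - 26 \left(\left(\left(\left(-6\right) 5 + 6\right) + 2 \cdot 0\right) - 18\right) = - 26 \left(\left(\left(-30 + 6\right) + 0\right) - 18\right) = - 26 \left(\left(-24 + 0\right) - 18\right) = - 26 \left(-24 - 18\right) = \left(-26\right) \left(-42\right) = 1092$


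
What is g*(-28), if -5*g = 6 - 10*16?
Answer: -4312/5 ≈ -862.40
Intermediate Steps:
g = 154/5 (g = -(6 - 10*16)/5 = -(6 - 160)/5 = -1/5*(-154) = 154/5 ≈ 30.800)
g*(-28) = (154/5)*(-28) = -4312/5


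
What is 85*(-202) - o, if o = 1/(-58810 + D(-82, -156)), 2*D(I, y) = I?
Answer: -1010471669/58851 ≈ -17170.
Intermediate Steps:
D(I, y) = I/2
o = -1/58851 (o = 1/(-58810 + (1/2)*(-82)) = 1/(-58810 - 41) = 1/(-58851) = -1/58851 ≈ -1.6992e-5)
85*(-202) - o = 85*(-202) - 1*(-1/58851) = -17170 + 1/58851 = -1010471669/58851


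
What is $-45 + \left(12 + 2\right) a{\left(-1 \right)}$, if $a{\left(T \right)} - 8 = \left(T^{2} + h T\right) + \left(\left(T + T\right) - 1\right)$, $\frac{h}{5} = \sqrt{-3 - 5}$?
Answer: $39 - 140 i \sqrt{2} \approx 39.0 - 197.99 i$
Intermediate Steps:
$h = 10 i \sqrt{2}$ ($h = 5 \sqrt{-3 - 5} = 5 \sqrt{-8} = 5 \cdot 2 i \sqrt{2} = 10 i \sqrt{2} \approx 14.142 i$)
$a{\left(T \right)} = 7 + T^{2} + 2 T + 10 i T \sqrt{2}$ ($a{\left(T \right)} = 8 + \left(\left(T^{2} + 10 i \sqrt{2} T\right) + \left(\left(T + T\right) - 1\right)\right) = 8 + \left(\left(T^{2} + 10 i T \sqrt{2}\right) + \left(2 T - 1\right)\right) = 8 + \left(\left(T^{2} + 10 i T \sqrt{2}\right) + \left(-1 + 2 T\right)\right) = 8 + \left(-1 + T^{2} + 2 T + 10 i T \sqrt{2}\right) = 7 + T^{2} + 2 T + 10 i T \sqrt{2}$)
$-45 + \left(12 + 2\right) a{\left(-1 \right)} = -45 + \left(12 + 2\right) \left(7 + \left(-1\right)^{2} + 2 \left(-1\right) + 10 i \left(-1\right) \sqrt{2}\right) = -45 + 14 \left(7 + 1 - 2 - 10 i \sqrt{2}\right) = -45 + 14 \left(6 - 10 i \sqrt{2}\right) = -45 + \left(84 - 140 i \sqrt{2}\right) = 39 - 140 i \sqrt{2}$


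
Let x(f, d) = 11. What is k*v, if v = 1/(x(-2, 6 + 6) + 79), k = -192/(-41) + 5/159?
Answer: 30733/586710 ≈ 0.052382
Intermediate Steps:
k = 30733/6519 (k = -192*(-1/41) + 5*(1/159) = 192/41 + 5/159 = 30733/6519 ≈ 4.7144)
v = 1/90 (v = 1/(11 + 79) = 1/90 ≈ 0.011111)
k*v = (30733/6519)*(1/90) = 30733/586710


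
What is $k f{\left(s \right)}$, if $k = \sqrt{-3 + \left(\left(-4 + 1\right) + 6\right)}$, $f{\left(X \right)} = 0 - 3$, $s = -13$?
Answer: $0$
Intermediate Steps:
$f{\left(X \right)} = -3$ ($f{\left(X \right)} = 0 - 3 = -3$)
$k = 0$ ($k = \sqrt{-3 + \left(-3 + 6\right)} = \sqrt{-3 + 3} = \sqrt{0} = 0$)
$k f{\left(s \right)} = 0 \left(-3\right) = 0$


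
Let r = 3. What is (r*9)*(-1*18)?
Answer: -486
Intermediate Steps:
(r*9)*(-1*18) = (3*9)*(-1*18) = 27*(-18) = -486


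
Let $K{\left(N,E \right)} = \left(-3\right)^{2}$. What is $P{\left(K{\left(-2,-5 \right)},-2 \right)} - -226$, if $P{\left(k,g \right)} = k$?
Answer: $235$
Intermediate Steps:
$K{\left(N,E \right)} = 9$
$P{\left(K{\left(-2,-5 \right)},-2 \right)} - -226 = 9 - -226 = 9 + 226 = 235$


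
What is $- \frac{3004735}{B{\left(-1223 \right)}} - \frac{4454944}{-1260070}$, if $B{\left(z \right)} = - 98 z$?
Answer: $- \frac{232302398091}{10787459270} \approx -21.534$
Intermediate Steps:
$- \frac{3004735}{B{\left(-1223 \right)}} - \frac{4454944}{-1260070} = - \frac{3004735}{\left(-98\right) \left(-1223\right)} - \frac{4454944}{-1260070} = - \frac{3004735}{119854} - - \frac{2227472}{630035} = \left(-3004735\right) \frac{1}{119854} + \frac{2227472}{630035} = - \frac{3004735}{119854} + \frac{2227472}{630035} = - \frac{232302398091}{10787459270}$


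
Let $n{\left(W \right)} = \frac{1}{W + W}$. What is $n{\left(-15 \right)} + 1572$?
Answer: $\frac{47159}{30} \approx 1572.0$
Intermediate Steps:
$n{\left(W \right)} = \frac{1}{2 W}$
$n{\left(-15 \right)} + 1572 = \frac{1}{2 \left(-15\right)} + 1572 = \frac{1}{2} \left(- \frac{1}{15}\right) + 1572 = - \frac{1}{30} + 1572 = \frac{47159}{30}$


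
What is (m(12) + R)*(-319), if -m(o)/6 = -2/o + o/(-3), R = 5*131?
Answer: -216920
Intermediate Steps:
R = 655
m(o) = 2*o + 12/o (m(o) = -6*(-2/o + o/(-3)) = -6*(-2/o + o*(-⅓)) = -6*(-2/o - o/3) = 2*o + 12/o)
(m(12) + R)*(-319) = ((2*12 + 12/12) + 655)*(-319) = ((24 + 12*(1/12)) + 655)*(-319) = ((24 + 1) + 655)*(-319) = (25 + 655)*(-319) = 680*(-319) = -216920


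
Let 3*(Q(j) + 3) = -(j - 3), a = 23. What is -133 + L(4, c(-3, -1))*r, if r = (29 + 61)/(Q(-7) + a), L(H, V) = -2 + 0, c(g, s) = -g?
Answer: -985/7 ≈ -140.71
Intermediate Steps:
L(H, V) = -2
Q(j) = -2 - j/3 (Q(j) = -3 + (-(j - 3))/3 = -3 + (-(-3 + j))/3 = -3 + (3 - j)/3 = -3 + (1 - j/3) = -2 - j/3)
r = 27/7 (r = (29 + 61)/((-2 - ⅓*(-7)) + 23) = 90/((-2 + 7/3) + 23) = 90/(⅓ + 23) = 90/(70/3) = 90*(3/70) = 27/7 ≈ 3.8571)
-133 + L(4, c(-3, -1))*r = -133 - 2*27/7 = -133 - 54/7 = -985/7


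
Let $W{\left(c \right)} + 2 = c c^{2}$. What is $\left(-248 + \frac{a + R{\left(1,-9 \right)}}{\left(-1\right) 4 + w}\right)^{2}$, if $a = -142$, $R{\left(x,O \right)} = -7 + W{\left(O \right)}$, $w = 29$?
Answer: $\frac{2005056}{25} \approx 80202.0$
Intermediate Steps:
$W{\left(c \right)} = -2 + c^{3}$ ($W{\left(c \right)} = -2 + c c^{2} = -2 + c^{3}$)
$R{\left(x,O \right)} = -9 + O^{3}$ ($R{\left(x,O \right)} = -7 + \left(-2 + O^{3}\right) = -9 + O^{3}$)
$\left(-248 + \frac{a + R{\left(1,-9 \right)}}{\left(-1\right) 4 + w}\right)^{2} = \left(-248 + \frac{-142 + \left(-9 + \left(-9\right)^{3}\right)}{\left(-1\right) 4 + 29}\right)^{2} = \left(-248 + \frac{-142 - 738}{-4 + 29}\right)^{2} = \left(-248 + \frac{-142 - 738}{25}\right)^{2} = \left(-248 - \frac{176}{5}\right)^{2} = \left(- \frac{1416}{5}\right)^{2} = \frac{2005056}{25}$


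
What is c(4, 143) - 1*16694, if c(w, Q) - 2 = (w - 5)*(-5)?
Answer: -16687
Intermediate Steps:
c(w, Q) = 27 - 5*w (c(w, Q) = 2 + (w - 5)*(-5) = 2 + (-5 + w)*(-5) = 2 + (25 - 5*w) = 27 - 5*w)
c(4, 143) - 1*16694 = (27 - 5*4) - 1*16694 = (27 - 20) - 16694 = 7 - 16694 = -16687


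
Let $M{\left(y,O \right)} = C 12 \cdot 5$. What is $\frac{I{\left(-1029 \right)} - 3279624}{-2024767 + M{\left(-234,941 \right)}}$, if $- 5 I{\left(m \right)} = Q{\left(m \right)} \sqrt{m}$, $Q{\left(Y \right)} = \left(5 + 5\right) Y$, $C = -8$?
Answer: $\frac{3279624}{2025247} - \frac{2058 i \sqrt{21}}{289321} \approx 1.6194 - 0.032597 i$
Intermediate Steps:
$Q{\left(Y \right)} = 10 Y$
$M{\left(y,O \right)} = -480$ ($M{\left(y,O \right)} = \left(-8\right) 12 \cdot 5 = \left(-96\right) 5 = -480$)
$I{\left(m \right)} = - 2 m^{\frac{3}{2}}$ ($I{\left(m \right)} = - \frac{10 m \sqrt{m}}{5} = - \frac{10 m^{\frac{3}{2}}}{5} = - 2 m^{\frac{3}{2}}$)
$\frac{I{\left(-1029 \right)} - 3279624}{-2024767 + M{\left(-234,941 \right)}} = \frac{- 2 \left(-1029\right)^{\frac{3}{2}} - 3279624}{-2024767 - 480} = \frac{- 2 \left(- 7203 i \sqrt{21}\right) - 3279624}{-2025247} = \left(14406 i \sqrt{21} - 3279624\right) \left(- \frac{1}{2025247}\right) = \left(-3279624 + 14406 i \sqrt{21}\right) \left(- \frac{1}{2025247}\right) = \frac{3279624}{2025247} - \frac{2058 i \sqrt{21}}{289321}$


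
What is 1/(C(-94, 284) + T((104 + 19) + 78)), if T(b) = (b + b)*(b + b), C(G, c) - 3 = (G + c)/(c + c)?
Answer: 284/45896483 ≈ 6.1878e-6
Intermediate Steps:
C(G, c) = 3 + (G + c)/(2*c) (C(G, c) = 3 + (G + c)/(c + c) = 3 + (G + c)/((2*c)) = 3 + (G + c)*(1/(2*c)) = 3 + (G + c)/(2*c))
T(b) = 4*b² (T(b) = (2*b)*(2*b) = 4*b²)
1/(C(-94, 284) + T((104 + 19) + 78)) = 1/((½)*(-94 + 7*284)/284 + 4*((104 + 19) + 78)²) = 1/((½)*(1/284)*(-94 + 1988) + 4*(123 + 78)²) = 1/((½)*(1/284)*1894 + 4*201²) = 1/(947/284 + 4*40401) = 1/(947/284 + 161604) = 1/(45896483/284) = 284/45896483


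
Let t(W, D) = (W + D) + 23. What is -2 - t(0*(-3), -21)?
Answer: -4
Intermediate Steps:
t(W, D) = 23 + D + W (t(W, D) = (D + W) + 23 = 23 + D + W)
-2 - t(0*(-3), -21) = -2 - (23 - 21 + 0*(-3)) = -2 - (23 - 21 + 0) = -2 - 1*2 = -2 - 2 = -4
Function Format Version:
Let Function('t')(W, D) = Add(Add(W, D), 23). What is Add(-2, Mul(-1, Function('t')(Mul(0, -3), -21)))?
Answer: -4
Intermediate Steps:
Function('t')(W, D) = Add(23, D, W) (Function('t')(W, D) = Add(Add(D, W), 23) = Add(23, D, W))
Add(-2, Mul(-1, Function('t')(Mul(0, -3), -21))) = Add(-2, Mul(-1, Add(23, -21, Mul(0, -3)))) = Add(-2, Mul(-1, Add(23, -21, 0))) = Add(-2, Mul(-1, 2)) = Add(-2, -2) = -4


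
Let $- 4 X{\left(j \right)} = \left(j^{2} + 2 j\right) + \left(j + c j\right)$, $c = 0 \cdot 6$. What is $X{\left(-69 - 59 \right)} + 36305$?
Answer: $32305$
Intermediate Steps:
$c = 0$
$X{\left(j \right)} = - \frac{3 j}{4} - \frac{j^{2}}{4}$ ($X{\left(j \right)} = - \frac{\left(j^{2} + 2 j\right) + \left(j + 0 j\right)}{4} = - \frac{\left(j^{2} + 2 j\right) + \left(j + 0\right)}{4} = - \frac{\left(j^{2} + 2 j\right) + j}{4} = - \frac{j^{2} + 3 j}{4} = - \frac{3 j}{4} - \frac{j^{2}}{4}$)
$X{\left(-69 - 59 \right)} + 36305 = - \frac{\left(-69 - 59\right) \left(3 - 128\right)}{4} + 36305 = \left(- \frac{1}{4}\right) \left(-128\right) \left(3 - 128\right) + 36305 = \left(- \frac{1}{4}\right) \left(-128\right) \left(-125\right) + 36305 = -4000 + 36305 = 32305$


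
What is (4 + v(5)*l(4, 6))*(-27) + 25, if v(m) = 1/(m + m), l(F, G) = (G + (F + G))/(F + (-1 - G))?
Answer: -343/5 ≈ -68.600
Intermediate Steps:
l(F, G) = (F + 2*G)/(-1 + F - G)
v(m) = 1/(2*m)
(4 + v(5)*l(4, 6))*(-27) + 25 = (4 + ((½)/5)*((4 + 2*6)/(-1 + 4 - 1*6)))*(-27) + 25 = (4 + ((½)*(⅕))*((4 + 12)/(-1 + 4 - 6)))*(-27) + 25 = (4 + (16/(-3))/10)*(-27) + 25 = (4 + (-⅓*16)/10)*(-27) + 25 = (4 + (⅒)*(-16/3))*(-27) + 25 = (4 - 8/15)*(-27) + 25 = (52/15)*(-27) + 25 = -468/5 + 25 = -343/5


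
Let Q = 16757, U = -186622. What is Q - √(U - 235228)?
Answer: 16757 - 5*I*√16874 ≈ 16757.0 - 649.5*I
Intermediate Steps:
Q - √(U - 235228) = 16757 - √(-186622 - 235228) = 16757 - √(-421850) = 16757 - 5*I*√16874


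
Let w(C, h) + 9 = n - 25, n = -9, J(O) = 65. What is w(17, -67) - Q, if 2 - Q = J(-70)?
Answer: 20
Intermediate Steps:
Q = -63 (Q = 2 - 1*65 = 2 - 65 = -63)
w(C, h) = -43 (w(C, h) = -9 + (-9 - 25) = -9 - 34 = -43)
w(17, -67) - Q = -43 - 1*(-63) = -43 + 63 = 20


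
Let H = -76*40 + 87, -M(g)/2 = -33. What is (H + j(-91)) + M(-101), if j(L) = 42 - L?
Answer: -2754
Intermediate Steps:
M(g) = 66 (M(g) = -2*(-33) = 66)
H = -2953 (H = -3040 + 87 = -2953)
(H + j(-91)) + M(-101) = (-2953 + (42 - 1*(-91))) + 66 = (-2953 + (42 + 91)) + 66 = (-2953 + 133) + 66 = -2820 + 66 = -2754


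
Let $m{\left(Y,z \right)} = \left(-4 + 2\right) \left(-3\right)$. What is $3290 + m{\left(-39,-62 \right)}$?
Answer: $3296$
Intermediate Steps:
$m{\left(Y,z \right)} = 6$ ($m{\left(Y,z \right)} = \left(-2\right) \left(-3\right) = 6$)
$3290 + m{\left(-39,-62 \right)} = 3290 + 6 = 3296$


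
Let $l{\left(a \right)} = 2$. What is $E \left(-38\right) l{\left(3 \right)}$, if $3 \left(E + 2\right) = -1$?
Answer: $\frac{532}{3} \approx 177.33$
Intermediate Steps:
$E = - \frac{7}{3}$ ($E = -2 + \frac{1}{3} \left(-1\right) = -2 - \frac{1}{3} = - \frac{7}{3} \approx -2.3333$)
$E \left(-38\right) l{\left(3 \right)} = \left(- \frac{7}{3}\right) \left(-38\right) 2 = \frac{266}{3} \cdot 2 = \frac{532}{3}$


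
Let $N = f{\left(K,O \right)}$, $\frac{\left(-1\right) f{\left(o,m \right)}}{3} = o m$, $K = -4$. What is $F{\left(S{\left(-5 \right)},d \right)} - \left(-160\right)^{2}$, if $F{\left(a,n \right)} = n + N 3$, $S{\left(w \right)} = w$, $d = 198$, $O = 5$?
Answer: $-25222$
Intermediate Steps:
$f{\left(o,m \right)} = - 3 m o$ ($f{\left(o,m \right)} = - 3 o m = - 3 m o$)
$N = 60$ ($N = \left(-3\right) 5 \left(-4\right) = 60$)
$F{\left(a,n \right)} = 180 + n$ ($F{\left(a,n \right)} = n + 60 \cdot 3 = n + 180 = 180 + n$)
$F{\left(S{\left(-5 \right)},d \right)} - \left(-160\right)^{2} = \left(180 + 198\right) - \left(-160\right)^{2} = 378 - 25600 = -25222$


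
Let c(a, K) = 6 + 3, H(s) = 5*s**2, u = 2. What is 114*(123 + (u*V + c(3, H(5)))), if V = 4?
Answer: 15960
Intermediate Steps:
c(a, K) = 9
114*(123 + (u*V + c(3, H(5)))) = 114*(123 + (2*4 + 9)) = 114*(123 + (8 + 9)) = 114*(123 + 17) = 114*140 = 15960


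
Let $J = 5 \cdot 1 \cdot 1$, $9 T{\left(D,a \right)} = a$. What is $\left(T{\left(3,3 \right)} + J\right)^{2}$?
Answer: $\frac{256}{9} \approx 28.444$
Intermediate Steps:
$T{\left(D,a \right)} = \frac{a}{9}$
$J = 5$ ($J = 5 \cdot 1 = 5$)
$\left(T{\left(3,3 \right)} + J\right)^{2} = \left(\frac{1}{9} \cdot 3 + 5\right)^{2} = \left(\frac{1}{3} + 5\right)^{2} = \left(\frac{16}{3}\right)^{2} = \frac{256}{9}$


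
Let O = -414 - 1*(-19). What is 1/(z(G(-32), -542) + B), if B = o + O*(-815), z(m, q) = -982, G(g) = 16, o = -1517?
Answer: 1/319426 ≈ 3.1306e-6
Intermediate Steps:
O = -395 (O = -414 + 19 = -395)
B = 320408 (B = -1517 - 395*(-815) = -1517 + 321925 = 320408)
1/(z(G(-32), -542) + B) = 1/(-982 + 320408) = 1/319426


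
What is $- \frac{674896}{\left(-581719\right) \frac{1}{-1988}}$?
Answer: $- \frac{1341693248}{581719} \approx -2306.4$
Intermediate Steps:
$- \frac{674896}{\left(-581719\right) \frac{1}{-1988}} = - \frac{674896}{\left(-581719\right) \left(- \frac{1}{1988}\right)} = - \frac{674896}{\frac{581719}{1988}} = \left(-674896\right) \frac{1988}{581719} = - \frac{1341693248}{581719}$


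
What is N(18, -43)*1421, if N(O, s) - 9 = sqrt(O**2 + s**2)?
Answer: 12789 + 1421*sqrt(2173) ≈ 79030.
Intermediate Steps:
N(O, s) = 9 + sqrt(O**2 + s**2)
N(18, -43)*1421 = (9 + sqrt(18**2 + (-43)**2))*1421 = (9 + sqrt(324 + 1849))*1421 = (9 + sqrt(2173))*1421 = 12789 + 1421*sqrt(2173)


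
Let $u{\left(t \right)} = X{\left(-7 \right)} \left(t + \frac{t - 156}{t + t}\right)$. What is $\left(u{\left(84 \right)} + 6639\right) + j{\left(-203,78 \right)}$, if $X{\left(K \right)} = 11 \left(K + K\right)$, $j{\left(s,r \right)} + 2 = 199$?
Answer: $-6034$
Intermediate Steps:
$j{\left(s,r \right)} = 197$ ($j{\left(s,r \right)} = -2 + 199 = 197$)
$X{\left(K \right)} = 22 K$ ($X{\left(K \right)} = 11 \cdot 2 K = 22 K$)
$u{\left(t \right)} = - 154 t - \frac{77 \left(-156 + t\right)}{t}$ ($u{\left(t \right)} = 22 \left(-7\right) \left(t + \frac{t - 156}{t + t}\right) = - 154 \left(t + \frac{-156 + t}{2 t}\right) = - 154 t - \frac{77 \left(-156 + t\right)}{t}$)
$\left(u{\left(84 \right)} + 6639\right) + j{\left(-203,78 \right)} = \left(\left(-77 - 12936 + \frac{12012}{84}\right) + 6639\right) + 197 = \left(\left(-77 - 12936 + 12012 \cdot \frac{1}{84}\right) + 6639\right) + 197 = \left(\left(-77 - 12936 + 143\right) + 6639\right) + 197 = \left(-12870 + 6639\right) + 197 = -6231 + 197 = -6034$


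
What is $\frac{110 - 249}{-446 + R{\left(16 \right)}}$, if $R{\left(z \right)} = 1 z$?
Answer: $\frac{139}{430} \approx 0.32326$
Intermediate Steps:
$R{\left(z \right)} = z$
$\frac{110 - 249}{-446 + R{\left(16 \right)}} = \frac{110 - 249}{-446 + 16} = - \frac{139}{-430} = \left(-139\right) \left(- \frac{1}{430}\right) = \frac{139}{430}$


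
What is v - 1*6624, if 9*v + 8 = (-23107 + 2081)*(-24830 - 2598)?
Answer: 576641504/9 ≈ 6.4071e+7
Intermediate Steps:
v = 576701120/9 (v = -8/9 + ((-23107 + 2081)*(-24830 - 2598))/9 = -8/9 + (-21026*(-27428))/9 = -8/9 + (⅑)*576701128 = -8/9 + 576701128/9 = 576701120/9 ≈ 6.4078e+7)
v - 1*6624 = 576701120/9 - 1*6624 = 576701120/9 - 6624 = 576641504/9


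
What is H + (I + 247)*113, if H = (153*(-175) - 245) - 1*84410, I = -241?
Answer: -110752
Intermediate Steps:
H = -111430 (H = (-26775 - 245) - 84410 = -27020 - 84410 = -111430)
H + (I + 247)*113 = -111430 + (-241 + 247)*113 = -111430 + 6*113 = -111430 + 678 = -110752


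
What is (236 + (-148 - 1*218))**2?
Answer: 16900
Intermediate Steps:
(236 + (-148 - 1*218))**2 = (236 + (-148 - 218))**2 = (236 - 366)**2 = (-130)**2 = 16900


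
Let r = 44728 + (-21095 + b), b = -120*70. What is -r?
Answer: -15233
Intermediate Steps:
b = -8400
r = 15233 (r = 44728 + (-21095 - 8400) = 44728 - 29495 = 15233)
-r = -1*15233 = -15233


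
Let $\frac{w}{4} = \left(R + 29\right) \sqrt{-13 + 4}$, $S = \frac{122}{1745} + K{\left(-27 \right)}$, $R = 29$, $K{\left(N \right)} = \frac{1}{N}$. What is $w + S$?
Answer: $\frac{1549}{47115} + 696 i \approx 0.032877 + 696.0 i$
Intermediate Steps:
$S = \frac{1549}{47115}$ ($S = \frac{122}{1745} + \frac{1}{-27} = 122 \cdot \frac{1}{1745} - \frac{1}{27} = \frac{122}{1745} - \frac{1}{27} = \frac{1549}{47115} \approx 0.032877$)
$w = 696 i$ ($w = 4 \left(29 + 29\right) \sqrt{-13 + 4} = 4 \cdot 58 \sqrt{-9} = 4 \cdot 58 \cdot 3 i = 4 \cdot 174 i = 696 i \approx 696.0 i$)
$w + S = 696 i + \frac{1549}{47115} = \frac{1549}{47115} + 696 i$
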